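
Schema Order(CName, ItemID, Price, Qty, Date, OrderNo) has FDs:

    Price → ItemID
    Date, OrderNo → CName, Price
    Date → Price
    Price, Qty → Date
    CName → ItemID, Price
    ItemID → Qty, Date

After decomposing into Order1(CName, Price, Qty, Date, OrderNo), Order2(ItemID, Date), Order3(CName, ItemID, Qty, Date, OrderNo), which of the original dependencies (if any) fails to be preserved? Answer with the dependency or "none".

Price → ItemID: restricted closure across fragments reaches ItemID.
Date, OrderNo → CName, Price lies within Order1.
Date → Price lies within Order1.
Price, Qty → Date lies within Order1.
CName → ItemID, Price: restricted closure across fragments reaches ItemID, Price.
ItemID → Qty, Date lies within Order3.
Every dependency is enforceable on the fragments, so the decomposition is dependency-preserving.

none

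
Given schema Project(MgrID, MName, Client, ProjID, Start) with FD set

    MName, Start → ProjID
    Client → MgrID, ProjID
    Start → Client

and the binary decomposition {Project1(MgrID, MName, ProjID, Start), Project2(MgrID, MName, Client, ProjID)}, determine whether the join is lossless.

Common attributes: Project1 ∩ Project2 = {MgrID, MName, ProjID}.
No dependency enlarges {MgrID, MName, ProjID}, so (MgrID, MName, ProjID)⁺ = {MgrID, MName, ProjID}.
The closure contains neither all of Project1 = {MgrID, MName, ProjID, Start} nor all of Project2 = {MgrID, MName, Client, ProjID}, so the common attributes are not a superkey of either fragment. The join is lossy.

No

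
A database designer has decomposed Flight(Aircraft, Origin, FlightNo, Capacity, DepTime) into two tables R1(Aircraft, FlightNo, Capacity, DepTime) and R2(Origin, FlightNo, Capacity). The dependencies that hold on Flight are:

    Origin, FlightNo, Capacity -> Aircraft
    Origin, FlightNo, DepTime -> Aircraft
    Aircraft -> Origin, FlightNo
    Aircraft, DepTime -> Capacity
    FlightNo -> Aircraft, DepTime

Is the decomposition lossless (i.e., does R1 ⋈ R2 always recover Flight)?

Common attributes: R1 ∩ R2 = {FlightNo, Capacity}.
Closure of {FlightNo, Capacity}: FlightNo → Aircraft, DepTime applies, adding Aircraft, DepTime; Aircraft → Origin, FlightNo applies, adding Origin. So (FlightNo, Capacity)⁺ = {Aircraft, Origin, FlightNo, Capacity, DepTime}.
This closure contains every attribute of R1, so R1 ∩ R2 → R1. The join is lossless.

Yes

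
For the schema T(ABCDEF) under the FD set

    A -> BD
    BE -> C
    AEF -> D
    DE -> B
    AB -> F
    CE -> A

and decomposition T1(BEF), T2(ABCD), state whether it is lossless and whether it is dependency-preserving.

lossy and not dependency-preserving

Lossless test: (B)⁺ = {B}, which is a superkey of neither fragment — lossy.
Dependency preservation: the restricted closure of {BE} across the fragments never reaches {C}, so BE → C cannot be enforced without a join — not preserved.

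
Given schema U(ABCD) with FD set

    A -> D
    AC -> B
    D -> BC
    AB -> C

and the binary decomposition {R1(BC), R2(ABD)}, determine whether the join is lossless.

Common attributes: R1 ∩ R2 = {B}.
No dependency enlarges {B}, so (B)⁺ = {B}.
The closure contains neither all of R1 = {BC} nor all of R2 = {ABD}, so the common attributes are not a superkey of either fragment. The join is lossy.

No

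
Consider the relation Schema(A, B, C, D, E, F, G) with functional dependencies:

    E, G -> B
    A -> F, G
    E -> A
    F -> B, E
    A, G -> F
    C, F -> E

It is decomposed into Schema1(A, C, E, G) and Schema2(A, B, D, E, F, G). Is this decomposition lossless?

Common attributes: Schema1 ∩ Schema2 = {A, E, G}.
Closure of {A, E, G}: E, G → B applies, adding B; A → F, G applies, adding F. So (A, E, G)⁺ = {A, B, E, F, G}.
The closure contains neither all of Schema1 = {A, C, E, G} nor all of Schema2 = {A, B, D, E, F, G}, so the common attributes are not a superkey of either fragment. The join is lossy.

No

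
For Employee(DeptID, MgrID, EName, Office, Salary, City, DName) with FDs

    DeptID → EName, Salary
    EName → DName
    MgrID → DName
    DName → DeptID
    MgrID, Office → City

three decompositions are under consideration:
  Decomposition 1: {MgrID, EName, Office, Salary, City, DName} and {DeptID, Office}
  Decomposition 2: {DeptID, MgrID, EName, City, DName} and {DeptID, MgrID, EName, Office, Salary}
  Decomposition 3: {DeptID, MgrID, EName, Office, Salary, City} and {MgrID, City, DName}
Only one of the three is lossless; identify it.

Decomposition 1: common = {Office}, closure = {Office} → lossy.
Decomposition 2: common = {DeptID, MgrID, EName}, closure = {DeptID, MgrID, EName, Salary, DName} → lossy.
Decomposition 3: common = {MgrID, City}, closure = {DeptID, MgrID, EName, Salary, City, DName} → lossless.

Decomposition 3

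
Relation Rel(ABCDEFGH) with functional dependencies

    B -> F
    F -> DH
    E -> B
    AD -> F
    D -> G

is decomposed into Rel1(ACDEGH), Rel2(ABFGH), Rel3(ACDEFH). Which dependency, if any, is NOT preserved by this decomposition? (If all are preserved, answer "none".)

Check E → B: no single fragment contains all of {BE}, and the restricted closure of {E} across the fragments never reaches {B}.
B → F is preserved.
F → DH is preserved.
AD → F is preserved.
D → G is preserved.

E -> B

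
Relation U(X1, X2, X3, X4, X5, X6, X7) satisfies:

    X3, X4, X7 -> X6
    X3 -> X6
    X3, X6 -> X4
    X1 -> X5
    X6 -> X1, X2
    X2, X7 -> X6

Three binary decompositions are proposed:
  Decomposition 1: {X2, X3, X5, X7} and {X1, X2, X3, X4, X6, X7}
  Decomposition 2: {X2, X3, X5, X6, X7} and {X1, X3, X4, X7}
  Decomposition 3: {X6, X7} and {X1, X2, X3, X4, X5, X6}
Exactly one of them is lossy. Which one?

Decomposition 1: common = {X2, X3, X7}, closure = {X1, X2, X3, X4, X5, X6, X7} → lossless.
Decomposition 2: common = {X3, X7}, closure = {X1, X2, X3, X4, X5, X6, X7} → lossless.
Decomposition 3: common = {X6}, closure = {X1, X2, X5, X6} → lossy.

Decomposition 3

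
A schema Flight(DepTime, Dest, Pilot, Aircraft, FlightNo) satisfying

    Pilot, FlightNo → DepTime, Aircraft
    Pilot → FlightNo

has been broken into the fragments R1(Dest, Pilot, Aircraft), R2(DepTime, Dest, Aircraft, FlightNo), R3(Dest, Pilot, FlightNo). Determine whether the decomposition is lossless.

No

Chase test. Columns are DepTime, Dest, Pilot, Aircraft, FlightNo; row i has aⱼ where attribute j ∈ Ri, else bᵢⱼ.
Initial tableau (one row per fragment):
  row 1: b11 a2 a3 a4 b15
  row 2: a1 a2 b23 a4 a5
  row 3: b31 a2 a3 b34 a5
Rows 1 and 3 agree on Pilot; apply Pilot→FlightNo and equate their FlightNo entries.
Rows 1 and 3 agree on Pilot, FlightNo; apply Pilot, FlightNo→DepTime, Aircraft and equate their DepTime, Aircraft entries.
No row becomes fully distinguished — the join is lossy.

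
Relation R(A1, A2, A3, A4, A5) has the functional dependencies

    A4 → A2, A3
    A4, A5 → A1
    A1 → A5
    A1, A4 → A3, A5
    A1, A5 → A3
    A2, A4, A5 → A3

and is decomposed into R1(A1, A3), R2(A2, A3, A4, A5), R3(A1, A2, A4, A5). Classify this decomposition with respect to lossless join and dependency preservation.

lossless and dependency-preserving

Lossless test (chase): Rows 2 and 3 agree on A4; apply A4→A2, A3 and equate their A2, A3 entries. Rows 2 and 3 agree on A4, A5; apply A4, A5→A1 and equate their A1 entries. Rows 1 and 2 agree on A1; apply A1→A5 and equate their A5 entries. Row 2 is now all distinguished symbols — the join is lossless.
Dependency preservation: A1, A4 → A3, A5; A1, A5 → A3 are not contained in any single fragment, but the restricted closure of each left-hand side across the fragments still reaches the right-hand side; the remaining FDs each lie inside some fragment. All dependencies are preserved.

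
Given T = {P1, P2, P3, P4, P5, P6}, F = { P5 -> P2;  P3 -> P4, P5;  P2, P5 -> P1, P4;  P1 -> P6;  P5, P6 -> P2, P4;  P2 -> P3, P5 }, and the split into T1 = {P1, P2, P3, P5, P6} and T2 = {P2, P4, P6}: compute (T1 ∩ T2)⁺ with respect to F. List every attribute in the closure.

T1 ∩ T2 = {P2, P6}.
P2 → P3, P5 applies, adding P3, P5
P3 → P4, P5 applies, adding P4
P2, P5 → P1, P4 applies, adding P1
Closure: {P1, P2, P3, P4, P5, P6}.

P1, P2, P3, P4, P5, P6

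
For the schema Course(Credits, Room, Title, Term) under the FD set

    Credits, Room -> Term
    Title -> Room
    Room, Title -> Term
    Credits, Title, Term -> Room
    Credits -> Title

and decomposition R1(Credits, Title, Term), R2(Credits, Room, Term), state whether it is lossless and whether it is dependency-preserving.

Lossless test: (Credits, Term)⁺ = {Credits, Room, Title, Term}, which contains all of one fragment — lossless.
Dependency preservation: the restricted closure of {Title} across the fragments never reaches {Room}, so Title → Room cannot be enforced without a join — not preserved.

lossless but not dependency-preserving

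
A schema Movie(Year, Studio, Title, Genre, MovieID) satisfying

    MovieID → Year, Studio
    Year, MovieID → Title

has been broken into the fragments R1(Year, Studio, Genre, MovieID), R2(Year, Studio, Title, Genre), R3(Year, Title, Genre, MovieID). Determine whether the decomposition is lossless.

Chase test. Columns are Year, Studio, Title, Genre, MovieID; row i has aⱼ where attribute j ∈ Ri, else bᵢⱼ.
Initial tableau (one row per fragment):
  row 1: a1 a2 b13 a4 a5
  row 2: a1 a2 a3 a4 b25
  row 3: a1 b32 a3 a4 a5
Rows 1 and 3 agree on MovieID; apply MovieID→Year, Studio and equate their Year, Studio entries.
Rows 1 and 3 agree on Year, MovieID; apply Year, MovieID→Title and equate their Title entries.
Row 1 is now all distinguished symbols — the join is lossless.

Yes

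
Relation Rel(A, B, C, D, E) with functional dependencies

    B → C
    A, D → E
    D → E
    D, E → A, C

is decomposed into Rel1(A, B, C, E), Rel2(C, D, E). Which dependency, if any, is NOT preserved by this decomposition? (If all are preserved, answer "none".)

D, E → A, C

Check D, E → A, C: no single fragment contains all of {A, C, D, E}, and the restricted closure of {D, E} across the fragments never reaches {A, C}.
B → C is preserved.
A, D → E is preserved.
D → E is preserved.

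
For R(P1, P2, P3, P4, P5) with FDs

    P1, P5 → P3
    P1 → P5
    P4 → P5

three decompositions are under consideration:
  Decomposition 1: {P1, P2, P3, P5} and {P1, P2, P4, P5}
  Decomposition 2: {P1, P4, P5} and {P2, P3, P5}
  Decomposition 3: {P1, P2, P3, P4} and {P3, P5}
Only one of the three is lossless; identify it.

Decomposition 1: common = {P1, P2, P5}, closure = {P1, P2, P3, P5} → lossless.
Decomposition 2: common = {P5}, closure = {P5} → lossy.
Decomposition 3: common = {P3}, closure = {P3} → lossy.

Decomposition 1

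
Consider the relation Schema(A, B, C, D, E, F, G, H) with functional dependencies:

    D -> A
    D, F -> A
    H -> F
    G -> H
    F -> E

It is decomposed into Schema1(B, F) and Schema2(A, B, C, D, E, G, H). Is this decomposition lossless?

No

Common attributes: Schema1 ∩ Schema2 = {B}.
No dependency enlarges {B}, so (B)⁺ = {B}.
The closure contains neither all of Schema1 = {B, F} nor all of Schema2 = {A, B, C, D, E, G, H}, so the common attributes are not a superkey of either fragment. The join is lossy.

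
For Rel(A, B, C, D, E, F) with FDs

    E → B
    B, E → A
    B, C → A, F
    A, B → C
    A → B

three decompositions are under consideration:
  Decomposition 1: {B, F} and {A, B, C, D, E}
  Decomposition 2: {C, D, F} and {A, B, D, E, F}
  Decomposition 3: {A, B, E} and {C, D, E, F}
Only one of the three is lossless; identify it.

Decomposition 3

Decomposition 1: common = {B}, closure = {B} → lossy.
Decomposition 2: common = {D, F}, closure = {D, F} → lossy.
Decomposition 3: common = {E}, closure = {A, B, C, E, F} → lossless.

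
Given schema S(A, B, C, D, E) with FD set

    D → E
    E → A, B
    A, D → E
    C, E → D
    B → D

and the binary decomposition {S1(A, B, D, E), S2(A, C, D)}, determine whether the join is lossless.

Yes

Common attributes: S1 ∩ S2 = {A, D}.
Closure of {A, D}: D → E applies, adding E; E → A, B applies, adding B. So (A, D)⁺ = {A, B, D, E}.
This closure contains every attribute of S1, so S1 ∩ S2 → S1. The join is lossless.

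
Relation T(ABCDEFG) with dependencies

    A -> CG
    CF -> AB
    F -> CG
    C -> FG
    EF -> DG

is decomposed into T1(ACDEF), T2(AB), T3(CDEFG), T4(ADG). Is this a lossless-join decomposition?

Yes

Chase test. Columns are ABCDEFG; row i has aⱼ where attribute j ∈ Ti, else bᵢⱼ.
Initial tableau (one row per fragment):
  row 1: a1 b12 a3 a4 a5 a6 b17
  row 2: a1 a2 b23 b24 b25 b26 b27
  row 3: b31 b32 a3 a4 a5 a6 a7
  row 4: a1 b42 b43 a4 b45 b46 a7
Rows 1 and 2 agree on A; apply A→CG and equate their CG entries.
Rows 1 and 4 agree on A; apply A→CG and equate their CG entries.
Rows 1 and 3 agree on CF; apply CF→AB and equate their AB entries.
Rows 1 and 2 agree on C; apply C→FG and equate their FG entries.
Rows 1 and 4 agree on C; apply C→FG and equate their FG entries.
Rows 1 and 2 agree on CF; apply CF→AB and equate their AB entries.
Rows 1 and 4 agree on CF; apply CF→AB and equate their AB entries.
Row 1 is now all distinguished symbols — the join is lossless.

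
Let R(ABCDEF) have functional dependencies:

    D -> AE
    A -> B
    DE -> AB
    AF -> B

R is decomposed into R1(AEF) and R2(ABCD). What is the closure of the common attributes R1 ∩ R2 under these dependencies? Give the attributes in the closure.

R1 ∩ R2 = {A}.
A → B applies, adding B
Closure: {AB}.

AB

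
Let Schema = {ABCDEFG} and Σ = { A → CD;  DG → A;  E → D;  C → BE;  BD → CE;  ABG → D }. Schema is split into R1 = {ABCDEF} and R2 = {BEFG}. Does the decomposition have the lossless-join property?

Common attributes: R1 ∩ R2 = {BEF}.
Closure of {BEF}: E → D applies, adding D; BD → CE applies, adding C. So (BEF)⁺ = {BCDEF}.
The closure contains neither all of R1 = {ABCDEF} nor all of R2 = {BEFG}, so the common attributes are not a superkey of either fragment. The join is lossy.

No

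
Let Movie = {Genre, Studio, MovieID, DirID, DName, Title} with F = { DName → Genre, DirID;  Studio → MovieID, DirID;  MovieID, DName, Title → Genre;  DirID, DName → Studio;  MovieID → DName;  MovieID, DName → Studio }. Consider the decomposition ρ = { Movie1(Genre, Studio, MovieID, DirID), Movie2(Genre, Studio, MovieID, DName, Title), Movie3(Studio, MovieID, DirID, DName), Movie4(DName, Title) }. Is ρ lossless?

Chase test. Columns are Genre, Studio, MovieID, DirID, DName, Title; row i has aⱼ where attribute j ∈ Moviei, else bᵢⱼ.
Initial tableau (one row per fragment):
  row 1: a1 a2 a3 a4 b15 b16
  row 2: a1 a2 a3 b24 a5 a6
  row 3: b31 a2 a3 a4 a5 b36
  row 4: b41 b42 b43 b44 a5 a6
Rows 2 and 3 agree on DName; apply DName→Genre, DirID and equate their Genre, DirID entries.
Rows 2 and 4 agree on DName; apply DName→Genre, DirID and equate their Genre, DirID entries.
Rows 2 and 4 agree on DirID, DName; apply DirID, DName→Studio and equate their Studio entries.
Rows 1 and 2 agree on MovieID; apply MovieID→DName and equate their DName entries.
Rows 1 and 4 agree on Studio; apply Studio→MovieID, DirID and equate their MovieID, DirID entries.
Row 2 is now all distinguished symbols — the join is lossless.

Yes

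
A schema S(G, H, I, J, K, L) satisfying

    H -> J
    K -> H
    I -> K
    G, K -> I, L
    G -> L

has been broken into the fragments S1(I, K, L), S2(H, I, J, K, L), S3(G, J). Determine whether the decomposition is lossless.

No

Chase test. Columns are G, H, I, J, K, L; row i has aⱼ where attribute j ∈ Si, else bᵢⱼ.
Initial tableau (one row per fragment):
  row 1: b11 b12 a3 b14 a5 a6
  row 2: b21 a2 a3 a4 a5 a6
  row 3: a1 b32 b33 a4 b35 b36
Rows 1 and 2 agree on K; apply K→H and equate their H entries.
Rows 1 and 2 agree on H; apply H→J and equate their J entries.
No row becomes fully distinguished — the join is lossy.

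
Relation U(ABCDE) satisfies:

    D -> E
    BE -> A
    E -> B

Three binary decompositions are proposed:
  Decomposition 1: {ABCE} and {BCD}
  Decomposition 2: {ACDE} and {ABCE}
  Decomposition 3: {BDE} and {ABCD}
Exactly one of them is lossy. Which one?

Decomposition 1: common = {BC}, closure = {BC} → lossy.
Decomposition 2: common = {ACE}, closure = {ABCE} → lossless.
Decomposition 3: common = {BD}, closure = {ABDE} → lossless.

Decomposition 1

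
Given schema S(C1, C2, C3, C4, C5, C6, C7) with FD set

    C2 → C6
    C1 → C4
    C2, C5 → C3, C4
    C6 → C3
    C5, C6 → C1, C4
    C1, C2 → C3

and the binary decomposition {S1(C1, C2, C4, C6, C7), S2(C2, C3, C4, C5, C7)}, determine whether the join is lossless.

No

Common attributes: S1 ∩ S2 = {C2, C4, C7}.
Closure of {C2, C4, C7}: C2 → C6 applies, adding C6; C6 → C3 applies, adding C3. So (C2, C4, C7)⁺ = {C2, C3, C4, C6, C7}.
The closure contains neither all of S1 = {C1, C2, C4, C6, C7} nor all of S2 = {C2, C3, C4, C5, C7}, so the common attributes are not a superkey of either fragment. The join is lossy.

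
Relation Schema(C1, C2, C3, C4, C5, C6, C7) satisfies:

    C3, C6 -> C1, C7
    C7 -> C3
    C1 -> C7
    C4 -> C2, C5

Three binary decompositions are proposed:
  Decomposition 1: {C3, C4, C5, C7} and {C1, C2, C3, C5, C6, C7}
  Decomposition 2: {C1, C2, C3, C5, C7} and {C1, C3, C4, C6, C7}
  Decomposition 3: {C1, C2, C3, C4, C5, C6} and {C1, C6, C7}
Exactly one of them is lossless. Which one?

Decomposition 1: common = {C3, C5, C7}, closure = {C3, C5, C7} → lossy.
Decomposition 2: common = {C1, C3, C7}, closure = {C1, C3, C7} → lossy.
Decomposition 3: common = {C1, C6}, closure = {C1, C3, C6, C7} → lossless.

Decomposition 3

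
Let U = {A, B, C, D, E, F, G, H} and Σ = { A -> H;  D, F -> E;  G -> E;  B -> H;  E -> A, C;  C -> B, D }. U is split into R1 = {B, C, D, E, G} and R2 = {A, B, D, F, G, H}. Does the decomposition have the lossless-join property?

Yes

Common attributes: R1 ∩ R2 = {B, D, G}.
Closure of {B, D, G}: G → E applies, adding E; B → H applies, adding H; E → A, C applies, adding A, C. So (B, D, G)⁺ = {A, B, C, D, E, G, H}.
This closure contains every attribute of R1, so R1 ∩ R2 → R1. The join is lossless.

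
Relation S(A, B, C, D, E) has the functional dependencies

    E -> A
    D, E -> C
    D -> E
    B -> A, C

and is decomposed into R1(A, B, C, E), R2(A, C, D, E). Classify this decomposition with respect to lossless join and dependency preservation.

lossy but dependency-preserving

Lossless test: (A, C, E)⁺ = {A, C, E}, which is a superkey of neither fragment — lossy.
Dependency preservation: every FD's attributes lie within a single fragment, so each can be enforced locally — preserved.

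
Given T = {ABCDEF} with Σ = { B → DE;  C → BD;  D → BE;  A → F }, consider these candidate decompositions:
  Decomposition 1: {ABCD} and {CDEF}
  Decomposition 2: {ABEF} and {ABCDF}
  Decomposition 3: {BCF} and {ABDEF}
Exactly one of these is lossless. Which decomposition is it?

Decomposition 2

Decomposition 1: common = {CD}, closure = {BCDE} → lossy.
Decomposition 2: common = {ABF}, closure = {ABDEF} → lossless.
Decomposition 3: common = {BF}, closure = {BDEF} → lossy.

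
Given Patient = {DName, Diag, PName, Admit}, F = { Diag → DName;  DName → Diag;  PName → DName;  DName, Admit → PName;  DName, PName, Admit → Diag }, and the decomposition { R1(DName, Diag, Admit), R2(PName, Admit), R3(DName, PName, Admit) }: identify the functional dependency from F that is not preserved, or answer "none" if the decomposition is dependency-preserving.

Diag → DName lies within R1.
DName → Diag lies within R1.
PName → DName lies within R3.
DName, Admit → PName lies within R3.
DName, PName, Admit → Diag: restricted closure across fragments reaches Diag.
Every dependency is enforceable on the fragments, so the decomposition is dependency-preserving.

none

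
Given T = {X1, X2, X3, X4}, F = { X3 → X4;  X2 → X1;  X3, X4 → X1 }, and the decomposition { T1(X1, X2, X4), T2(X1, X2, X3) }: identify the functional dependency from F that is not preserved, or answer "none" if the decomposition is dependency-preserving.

Check X3 → X4: no single fragment contains all of {X3, X4}, and the restricted closure of {X3} across the fragments never reaches {X4}.
X2 → X1 is preserved.
X3, X4 → X1 is preserved.

X3 → X4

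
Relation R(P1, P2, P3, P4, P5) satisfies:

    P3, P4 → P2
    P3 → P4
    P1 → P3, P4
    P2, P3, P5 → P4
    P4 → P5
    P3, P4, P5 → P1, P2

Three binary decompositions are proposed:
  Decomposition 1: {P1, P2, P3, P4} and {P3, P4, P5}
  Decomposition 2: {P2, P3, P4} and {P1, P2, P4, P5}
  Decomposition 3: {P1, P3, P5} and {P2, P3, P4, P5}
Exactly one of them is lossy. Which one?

Decomposition 2

Decomposition 1: common = {P3, P4}, closure = {P1, P2, P3, P4, P5} → lossless.
Decomposition 2: common = {P2, P4}, closure = {P2, P4, P5} → lossy.
Decomposition 3: common = {P3, P5}, closure = {P1, P2, P3, P4, P5} → lossless.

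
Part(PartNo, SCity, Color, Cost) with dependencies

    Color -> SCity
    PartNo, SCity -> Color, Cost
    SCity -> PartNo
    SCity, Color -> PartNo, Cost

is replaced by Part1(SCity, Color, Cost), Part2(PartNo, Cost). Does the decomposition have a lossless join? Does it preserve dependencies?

lossy and not dependency-preserving

Lossless test: (Cost)⁺ = {Cost}, which is a superkey of neither fragment — lossy.
Dependency preservation: the restricted closure of {SCity} across the fragments never reaches {PartNo}, so SCity → PartNo cannot be enforced without a join — not preserved.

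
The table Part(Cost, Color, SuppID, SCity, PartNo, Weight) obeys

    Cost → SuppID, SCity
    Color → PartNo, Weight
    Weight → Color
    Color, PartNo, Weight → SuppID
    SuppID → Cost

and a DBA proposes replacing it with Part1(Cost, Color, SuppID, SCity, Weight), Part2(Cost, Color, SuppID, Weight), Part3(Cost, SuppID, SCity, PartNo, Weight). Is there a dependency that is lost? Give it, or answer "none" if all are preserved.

Cost → SuppID, SCity lies within Part1.
Color → PartNo, Weight: restricted closure across fragments reaches PartNo, Weight.
Weight → Color lies within Part1.
Color, PartNo, Weight → SuppID: restricted closure across fragments reaches SuppID.
SuppID → Cost lies within Part1.
Every dependency is enforceable on the fragments, so the decomposition is dependency-preserving.

none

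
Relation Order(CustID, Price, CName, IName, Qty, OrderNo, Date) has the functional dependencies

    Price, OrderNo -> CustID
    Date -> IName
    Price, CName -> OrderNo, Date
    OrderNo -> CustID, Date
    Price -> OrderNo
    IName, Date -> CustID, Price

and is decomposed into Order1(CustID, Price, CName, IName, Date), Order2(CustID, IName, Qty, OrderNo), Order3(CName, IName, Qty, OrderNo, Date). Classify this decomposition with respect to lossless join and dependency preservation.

Lossless test (chase): Rows 2 and 3 agree on OrderNo; apply OrderNo→CustID, Date and equate their CustID, Date entries. Rows 1 and 2 agree on IName, Date; apply IName, Date→CustID, Price and equate their CustID, Price entries. Rows 1 and 3 agree on IName, Date; apply IName, Date→CustID, Price and equate their CustID, Price entries. Rows 1 and 3 agree on Price, CName; apply Price, CName→OrderNo, Date and equate their OrderNo, Date entries. Row 3 is now all distinguished symbols — the join is lossless.
Dependency preservation: Price, OrderNo → CustID; Price, CName → OrderNo, Date; OrderNo → CustID, Date; Price → OrderNo are not contained in any single fragment, but the restricted closure of each left-hand side across the fragments still reaches the right-hand side; the remaining FDs each lie inside some fragment. All dependencies are preserved.

lossless and dependency-preserving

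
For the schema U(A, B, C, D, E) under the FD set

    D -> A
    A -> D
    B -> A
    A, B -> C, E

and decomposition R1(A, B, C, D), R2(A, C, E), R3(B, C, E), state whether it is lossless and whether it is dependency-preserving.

lossless and dependency-preserving

Lossless test (chase): Rows 1 and 2 agree on A; apply A→D and equate their D entries. Rows 1 and 3 agree on B; apply B→A and equate their A entries. Rows 1 and 3 agree on A, B; apply A, B→C, E and equate their C, E entries. Rows 1 and 3 agree on A; apply A→D and equate their D entries. Row 1 is now all distinguished symbols — the join is lossless.
Dependency preservation: A, B → C, E is not contained in any single fragment, but the restricted closure of its left-hand side across the fragments still reaches the right-hand side; the remaining FDs each lie inside some fragment. All dependencies are preserved.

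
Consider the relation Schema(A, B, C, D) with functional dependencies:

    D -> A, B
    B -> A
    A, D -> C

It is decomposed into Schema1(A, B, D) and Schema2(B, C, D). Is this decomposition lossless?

Common attributes: Schema1 ∩ Schema2 = {B, D}.
Closure of {B, D}: D → A, B applies, adding A; A, D → C applies, adding C. So (B, D)⁺ = {A, B, C, D}.
This closure contains every attribute of Schema1, so Schema1 ∩ Schema2 → Schema1. The join is lossless.

Yes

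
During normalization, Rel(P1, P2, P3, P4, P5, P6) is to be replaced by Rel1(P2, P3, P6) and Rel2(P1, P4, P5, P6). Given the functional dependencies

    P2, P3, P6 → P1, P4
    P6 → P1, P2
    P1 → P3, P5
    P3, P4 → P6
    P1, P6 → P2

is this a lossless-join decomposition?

Yes

Common attributes: Rel1 ∩ Rel2 = {P6}.
Closure of {P6}: P6 → P1, P2 applies, adding P1, P2; P1 → P3, P5 applies, adding P3, P5; P2, P3, P6 → P1, P4 applies, adding P4. So (P6)⁺ = {P1, P2, P3, P4, P5, P6}.
This closure contains every attribute of Rel1, so Rel1 ∩ Rel2 → Rel1. The join is lossless.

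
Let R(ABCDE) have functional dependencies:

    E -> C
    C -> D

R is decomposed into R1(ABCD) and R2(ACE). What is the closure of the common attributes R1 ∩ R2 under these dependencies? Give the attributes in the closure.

R1 ∩ R2 = {AC}.
C → D applies, adding D
Closure: {ACD}.

ACD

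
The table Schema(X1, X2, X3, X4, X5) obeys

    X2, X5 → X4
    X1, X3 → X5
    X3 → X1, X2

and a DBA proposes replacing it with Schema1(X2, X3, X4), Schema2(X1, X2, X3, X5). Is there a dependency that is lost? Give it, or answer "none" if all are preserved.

X2, X5 → X4

Check X2, X5 → X4: no single fragment contains all of {X2, X4, X5}, and the restricted closure of {X2, X5} across the fragments never reaches {X4}.
X1, X3 → X5 is preserved.
X3 → X1, X2 is preserved.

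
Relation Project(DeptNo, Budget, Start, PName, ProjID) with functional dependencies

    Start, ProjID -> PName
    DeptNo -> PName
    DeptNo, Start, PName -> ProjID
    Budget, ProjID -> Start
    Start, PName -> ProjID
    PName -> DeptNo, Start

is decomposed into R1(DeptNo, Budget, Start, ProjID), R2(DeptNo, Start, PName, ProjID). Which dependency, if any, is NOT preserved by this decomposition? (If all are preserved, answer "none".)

none

Start, ProjID → PName lies within R2.
DeptNo → PName lies within R2.
DeptNo, Start, PName → ProjID lies within R2.
Budget, ProjID → Start lies within R1.
Start, PName → ProjID lies within R2.
PName → DeptNo, Start lies within R2.
Every dependency is enforceable on the fragments, so the decomposition is dependency-preserving.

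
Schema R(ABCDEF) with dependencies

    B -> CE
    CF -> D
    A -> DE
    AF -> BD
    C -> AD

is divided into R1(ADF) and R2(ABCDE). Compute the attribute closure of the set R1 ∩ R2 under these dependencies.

ADE

R1 ∩ R2 = {AD}.
A → DE applies, adding E
Closure: {ADE}.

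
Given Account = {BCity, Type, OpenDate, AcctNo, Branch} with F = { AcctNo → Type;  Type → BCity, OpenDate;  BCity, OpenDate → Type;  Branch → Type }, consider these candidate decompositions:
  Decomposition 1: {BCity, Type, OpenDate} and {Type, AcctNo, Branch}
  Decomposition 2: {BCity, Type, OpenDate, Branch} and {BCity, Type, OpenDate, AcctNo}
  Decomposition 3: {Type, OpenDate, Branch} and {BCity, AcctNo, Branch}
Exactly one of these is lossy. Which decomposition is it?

Decomposition 2

Decomposition 1: common = {Type}, closure = {BCity, Type, OpenDate} → lossless.
Decomposition 2: common = {BCity, Type, OpenDate}, closure = {BCity, Type, OpenDate} → lossy.
Decomposition 3: common = {Branch}, closure = {BCity, Type, OpenDate, Branch} → lossless.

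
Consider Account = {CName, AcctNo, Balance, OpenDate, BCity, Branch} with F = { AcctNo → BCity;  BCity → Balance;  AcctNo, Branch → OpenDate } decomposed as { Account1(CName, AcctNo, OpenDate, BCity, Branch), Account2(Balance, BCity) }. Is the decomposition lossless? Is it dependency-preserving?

lossless and dependency-preserving

Lossless test: (BCity)⁺ = {Balance, BCity}, which contains all of one fragment — lossless.
Dependency preservation: every FD's attributes lie within a single fragment, so each can be enforced locally — preserved.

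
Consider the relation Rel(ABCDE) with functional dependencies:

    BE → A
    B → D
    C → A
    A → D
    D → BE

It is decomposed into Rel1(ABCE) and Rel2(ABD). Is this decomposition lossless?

Yes

Common attributes: Rel1 ∩ Rel2 = {AB}.
Closure of {AB}: B → D applies, adding D; D → BE applies, adding E. So (AB)⁺ = {ABDE}.
This closure contains every attribute of Rel2, so Rel1 ∩ Rel2 → Rel2. The join is lossless.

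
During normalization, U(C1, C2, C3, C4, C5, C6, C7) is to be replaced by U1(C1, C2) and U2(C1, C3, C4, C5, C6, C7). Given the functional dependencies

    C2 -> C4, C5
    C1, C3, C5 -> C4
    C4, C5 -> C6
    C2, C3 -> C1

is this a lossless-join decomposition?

No

Common attributes: U1 ∩ U2 = {C1}.
No dependency enlarges {C1}, so (C1)⁺ = {C1}.
The closure contains neither all of U1 = {C1, C2} nor all of U2 = {C1, C3, C4, C5, C6, C7}, so the common attributes are not a superkey of either fragment. The join is lossy.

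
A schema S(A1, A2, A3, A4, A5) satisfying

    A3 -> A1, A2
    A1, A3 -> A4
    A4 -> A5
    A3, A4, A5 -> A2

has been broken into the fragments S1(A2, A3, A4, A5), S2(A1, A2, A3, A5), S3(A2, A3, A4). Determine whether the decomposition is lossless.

Chase test. Columns are A1, A2, A3, A4, A5; row i has aⱼ where attribute j ∈ Si, else bᵢⱼ.
Initial tableau (one row per fragment):
  row 1: b11 a2 a3 a4 a5
  row 2: a1 a2 a3 b24 a5
  row 3: b31 a2 a3 a4 b35
Rows 1 and 2 agree on A3; apply A3→A1, A2 and equate their A1, A2 entries.
Rows 1 and 3 agree on A3; apply A3→A1, A2 and equate their A1, A2 entries.
Rows 1 and 2 agree on A1, A3; apply A1, A3→A4 and equate their A4 entries.
Rows 1 and 3 agree on A4; apply A4→A5 and equate their A5 entries.
Row 1 is now all distinguished symbols — the join is lossless.

Yes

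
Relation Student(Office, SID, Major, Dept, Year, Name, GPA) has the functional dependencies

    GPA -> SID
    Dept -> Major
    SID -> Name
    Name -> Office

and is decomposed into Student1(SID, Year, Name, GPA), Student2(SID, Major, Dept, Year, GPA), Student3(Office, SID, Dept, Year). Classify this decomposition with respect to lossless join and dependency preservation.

lossless but not dependency-preserving

Lossless test (chase): Rows 2 and 3 agree on Dept; apply Dept→Major and equate their Major entries. Rows 1 and 2 agree on SID; apply SID→Name and equate their Name entries. Rows 1 and 3 agree on SID; apply SID→Name and equate their Name entries. Rows 1 and 2 agree on Name; apply Name→Office and equate their Office entries. Rows 1 and 3 agree on Name; apply Name→Office and equate their Office entries. Row 2 is now all distinguished symbols — the join is lossless.
Dependency preservation: the restricted closure of {Name} across the fragments never reaches {Office}, so Name → Office cannot be enforced without a join — not preserved.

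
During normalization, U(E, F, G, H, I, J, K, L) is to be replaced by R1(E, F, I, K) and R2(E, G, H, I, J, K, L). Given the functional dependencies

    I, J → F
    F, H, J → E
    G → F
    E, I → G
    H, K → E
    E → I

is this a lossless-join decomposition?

Yes

Common attributes: R1 ∩ R2 = {E, I, K}.
Closure of {E, I, K}: E, I → G applies, adding G; G → F applies, adding F. So (E, I, K)⁺ = {E, F, G, I, K}.
This closure contains every attribute of R1, so R1 ∩ R2 → R1. The join is lossless.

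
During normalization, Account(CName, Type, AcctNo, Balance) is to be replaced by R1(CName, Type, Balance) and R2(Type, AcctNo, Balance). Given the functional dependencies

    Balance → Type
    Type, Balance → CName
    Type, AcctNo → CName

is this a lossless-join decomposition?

Yes

Common attributes: R1 ∩ R2 = {Type, Balance}.
Closure of {Type, Balance}: Type, Balance → CName applies, adding CName. So (Type, Balance)⁺ = {CName, Type, Balance}.
This closure contains every attribute of R1, so R1 ∩ R2 → R1. The join is lossless.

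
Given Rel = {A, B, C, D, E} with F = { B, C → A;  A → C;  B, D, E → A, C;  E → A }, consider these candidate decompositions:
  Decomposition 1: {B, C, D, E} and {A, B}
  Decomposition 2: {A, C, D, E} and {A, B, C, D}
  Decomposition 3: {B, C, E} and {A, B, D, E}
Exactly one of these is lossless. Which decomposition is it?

Decomposition 3

Decomposition 1: common = {B}, closure = {B} → lossy.
Decomposition 2: common = {A, C, D}, closure = {A, C, D} → lossy.
Decomposition 3: common = {B, E}, closure = {A, B, C, E} → lossless.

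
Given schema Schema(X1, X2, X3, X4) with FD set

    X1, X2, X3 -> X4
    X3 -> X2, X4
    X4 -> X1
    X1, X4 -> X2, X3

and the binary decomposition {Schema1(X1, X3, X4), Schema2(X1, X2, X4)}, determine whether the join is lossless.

Common attributes: Schema1 ∩ Schema2 = {X1, X4}.
Closure of {X1, X4}: X1, X4 → X2, X3 applies, adding X2, X3. So (X1, X4)⁺ = {X1, X2, X3, X4}.
This closure contains every attribute of Schema1, so Schema1 ∩ Schema2 → Schema1. The join is lossless.

Yes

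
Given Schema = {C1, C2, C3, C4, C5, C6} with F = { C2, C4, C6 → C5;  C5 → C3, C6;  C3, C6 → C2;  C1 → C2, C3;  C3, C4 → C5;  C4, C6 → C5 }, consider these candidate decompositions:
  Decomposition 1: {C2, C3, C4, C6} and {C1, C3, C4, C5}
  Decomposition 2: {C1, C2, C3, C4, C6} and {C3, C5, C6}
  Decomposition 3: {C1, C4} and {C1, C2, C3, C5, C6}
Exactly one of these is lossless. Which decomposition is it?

Decomposition 1: common = {C3, C4}, closure = {C2, C3, C4, C5, C6} → lossless.
Decomposition 2: common = {C3, C6}, closure = {C2, C3, C6} → lossy.
Decomposition 3: common = {C1}, closure = {C1, C2, C3} → lossy.

Decomposition 1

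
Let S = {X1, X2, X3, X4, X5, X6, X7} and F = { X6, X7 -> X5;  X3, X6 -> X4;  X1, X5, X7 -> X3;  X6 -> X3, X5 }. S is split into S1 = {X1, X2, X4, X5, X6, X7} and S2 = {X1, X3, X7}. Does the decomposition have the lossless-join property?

Common attributes: S1 ∩ S2 = {X1, X7}.
No dependency enlarges {X1, X7}, so (X1, X7)⁺ = {X1, X7}.
The closure contains neither all of S1 = {X1, X2, X4, X5, X6, X7} nor all of S2 = {X1, X3, X7}, so the common attributes are not a superkey of either fragment. The join is lossy.

No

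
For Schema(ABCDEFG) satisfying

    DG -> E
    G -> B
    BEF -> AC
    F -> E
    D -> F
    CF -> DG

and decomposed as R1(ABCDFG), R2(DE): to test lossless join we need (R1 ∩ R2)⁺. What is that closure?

R1 ∩ R2 = {D}.
D → F applies, adding F
F → E applies, adding E
Closure: {DEF}.

DEF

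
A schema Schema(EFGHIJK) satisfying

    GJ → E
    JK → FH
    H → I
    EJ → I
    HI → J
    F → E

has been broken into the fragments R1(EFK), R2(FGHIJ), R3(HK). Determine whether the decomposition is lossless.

Chase test. Columns are EFGHIJK; row i has aⱼ where attribute j ∈ Ri, else bᵢⱼ.
Initial tableau (one row per fragment):
  row 1: a1 a2 b13 b14 b15 b16 a7
  row 2: b21 a2 a3 a4 a5 a6 b27
  row 3: b31 b32 b33 a4 b35 b36 a7
Rows 2 and 3 agree on H; apply H→I and equate their I entries.
Rows 2 and 3 agree on HI; apply HI→J and equate their J entries.
Rows 1 and 2 agree on F; apply F→E and equate their E entries.
No row becomes fully distinguished — the join is lossy.

No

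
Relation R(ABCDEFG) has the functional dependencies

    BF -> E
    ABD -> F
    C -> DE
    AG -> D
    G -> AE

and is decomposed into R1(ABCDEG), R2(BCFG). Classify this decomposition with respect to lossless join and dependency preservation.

Lossless test: (BCG)⁺ = {ABCDEFG}, which contains all of one fragment — lossless.
Dependency preservation: the restricted closure of {BF} across the fragments never reaches {E}, so BF → E cannot be enforced without a join — not preserved.

lossless but not dependency-preserving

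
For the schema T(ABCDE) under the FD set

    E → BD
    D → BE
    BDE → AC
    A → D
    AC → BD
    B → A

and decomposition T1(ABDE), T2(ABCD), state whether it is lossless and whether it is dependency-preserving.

lossless and dependency-preserving

Lossless test: (ABD)⁺ = {ABCDE}, which contains all of one fragment — lossless.
Dependency preservation: BDE → AC is not contained in any single fragment, but the restricted closure of its left-hand side across the fragments still reaches the right-hand side; the remaining FDs each lie inside some fragment. All dependencies are preserved.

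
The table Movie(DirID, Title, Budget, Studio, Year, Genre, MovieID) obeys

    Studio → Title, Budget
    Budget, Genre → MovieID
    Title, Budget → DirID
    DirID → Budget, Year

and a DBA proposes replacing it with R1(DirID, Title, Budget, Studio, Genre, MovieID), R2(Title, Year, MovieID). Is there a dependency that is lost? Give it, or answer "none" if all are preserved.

Check DirID → Budget, Year: no single fragment contains all of {DirID, Budget, Year}, and the restricted closure of {DirID} across the fragments never reaches {Budget, Year}.
Studio → Title, Budget is preserved.
Budget, Genre → MovieID is preserved.
Title, Budget → DirID is preserved.

DirID → Budget, Year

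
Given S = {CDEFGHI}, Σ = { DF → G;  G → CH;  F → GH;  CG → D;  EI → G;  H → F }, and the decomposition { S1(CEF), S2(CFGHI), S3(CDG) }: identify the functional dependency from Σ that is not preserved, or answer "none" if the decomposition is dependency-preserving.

EI → G

Check EI → G: no single fragment contains all of {EGI}, and the restricted closure of {EI} across the fragments never reaches {G}.
DF → G is preserved.
G → CH is preserved.
F → GH is preserved.
CG → D is preserved.
H → F is preserved.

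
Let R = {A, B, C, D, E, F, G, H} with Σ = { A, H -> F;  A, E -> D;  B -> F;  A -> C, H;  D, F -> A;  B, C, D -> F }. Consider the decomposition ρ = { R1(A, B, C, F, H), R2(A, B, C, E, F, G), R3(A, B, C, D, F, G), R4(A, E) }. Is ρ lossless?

Chase test. Columns are A, B, C, D, E, F, G, H; row i has aⱼ where attribute j ∈ Ri, else bᵢⱼ.
Initial tableau (one row per fragment):
  row 1: a1 a2 a3 b14 b15 a6 b17 a8
  row 2: a1 a2 a3 b24 a5 a6 a7 b28
  row 3: a1 a2 a3 a4 b35 a6 a7 b38
  row 4: a1 b42 b43 b44 a5 b46 b47 b48
Rows 2 and 4 agree on A, E; apply A, E→D and equate their D entries.
Rows 1 and 2 agree on A; apply A→C, H and equate their C, H entries.
Rows 1 and 3 agree on A; apply A→C, H and equate their C, H entries.
Rows 1 and 4 agree on A; apply A→C, H and equate their C, H entries.
Rows 1 and 4 agree on A, H; apply A, H→F and equate their F entries.
No row becomes fully distinguished — the join is lossy.

No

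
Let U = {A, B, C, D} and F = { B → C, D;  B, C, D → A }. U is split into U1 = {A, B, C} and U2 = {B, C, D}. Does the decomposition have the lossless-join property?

Common attributes: U1 ∩ U2 = {B, C}.
Closure of {B, C}: B → C, D applies, adding D; B, C, D → A applies, adding A. So (B, C)⁺ = {A, B, C, D}.
This closure contains every attribute of U1, so U1 ∩ U2 → U1. The join is lossless.

Yes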